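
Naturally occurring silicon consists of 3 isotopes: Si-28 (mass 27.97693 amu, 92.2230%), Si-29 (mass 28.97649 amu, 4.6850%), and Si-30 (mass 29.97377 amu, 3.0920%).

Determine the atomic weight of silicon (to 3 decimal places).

28.086 amu

Average mass = Σ (abundance × isotope mass) = 0.922230 × 27.97693 + 0.046850 × 28.97649 + 0.030920 × 29.97377
= 25.801164 + 1.357549 + 0.926789 = 28.085502 amu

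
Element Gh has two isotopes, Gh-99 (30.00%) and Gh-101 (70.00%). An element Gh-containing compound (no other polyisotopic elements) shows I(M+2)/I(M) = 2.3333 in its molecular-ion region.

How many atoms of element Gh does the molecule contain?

The M+2/M ratio from n Gh atoms is n · q/p = n · 0.7000/0.3000.
n = 2.3333 × 0.3000/0.7000 = 1.00 ≈ 1

1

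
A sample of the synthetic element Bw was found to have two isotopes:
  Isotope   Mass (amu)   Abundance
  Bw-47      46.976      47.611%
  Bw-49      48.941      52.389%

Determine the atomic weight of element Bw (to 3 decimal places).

48.005 amu

Weight each isotope mass by its fractional abundance: 0.47611 × 46.976 + 0.52389 × 48.941
= 22.3657 + 25.6397 = 48.0054 amu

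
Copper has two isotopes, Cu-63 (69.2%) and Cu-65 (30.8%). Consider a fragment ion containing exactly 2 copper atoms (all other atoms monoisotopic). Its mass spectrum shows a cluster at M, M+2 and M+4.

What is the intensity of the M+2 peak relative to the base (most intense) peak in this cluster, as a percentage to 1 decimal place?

Binomial terms of (0.692 + 0.308)^2: M 0.4789, M+2 0.4263, M+4 0.0949 → M is the base peak.
P(M) = C(2,0) × 0.692^2 × 0.308^0 = 1 × 0.478864 × 1.0000 = 0.478864 (base)
P(M+2) = C(2,1) × 0.692^1 × 0.308^1 = 2 × 0.6920 × 0.3080 = 0.426272
Relative intensity = 0.426272 / 0.478864 × 100 = 89.0

89.0%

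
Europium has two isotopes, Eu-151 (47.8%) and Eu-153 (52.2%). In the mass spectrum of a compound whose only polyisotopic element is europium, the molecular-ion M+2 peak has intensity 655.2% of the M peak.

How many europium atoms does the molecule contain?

6

With n Eu atoms, P(M+2)/P(M) = C(n,1)·p^(n−1)q / p^n = n·q/p = n · 0.522/0.478.
n = 6.552 × 0.478/0.522 = 6.00 ≈ 6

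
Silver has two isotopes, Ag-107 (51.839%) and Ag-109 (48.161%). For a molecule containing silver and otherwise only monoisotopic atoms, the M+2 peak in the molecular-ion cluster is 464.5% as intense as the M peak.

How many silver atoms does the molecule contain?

The M+2/M ratio from n Ag atoms is n · q/p = n · 0.48161/0.51839.
n = 4.645 × 0.51839/0.48161 = 5.00 ≈ 5

5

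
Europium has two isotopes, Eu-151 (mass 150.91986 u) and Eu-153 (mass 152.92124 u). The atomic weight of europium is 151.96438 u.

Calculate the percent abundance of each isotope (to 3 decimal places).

Let x be the fractional abundance of Eu-151; then Eu-153 has abundance 1 − x.
150.91986·x + 152.92124·(1 − x) = 151.96438
(150.91986 − 152.92124)·x = 151.96438 − 152.92124
x = -0.95686 / -2.00138 = 0.47810 → 47.810% Eu-151, 52.190% Eu-153.

Eu-151: 47.810%, Eu-153: 52.190%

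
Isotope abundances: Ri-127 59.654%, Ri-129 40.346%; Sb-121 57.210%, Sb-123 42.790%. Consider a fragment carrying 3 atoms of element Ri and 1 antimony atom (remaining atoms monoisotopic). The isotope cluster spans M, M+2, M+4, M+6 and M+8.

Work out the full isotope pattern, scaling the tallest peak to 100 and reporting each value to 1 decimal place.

34.6 : 96.1 : 100.0 : 46.2 : 8.0

Element Ri pattern (n=3): 0.21228471 : 0.43072579 : 0.29131429 : 0.06567521
Antimony pattern (n=1): 0.5721 : 0.4279
Convolve the two distributions (both contribute in 2-u steps):
  M: 0.21228471×0.5721 = 0.121448
  M+2: 0.21228471×0.4279 + 0.43072579×0.5721 = 0.337255
  M+4: 0.43072579×0.4279 + 0.29131429×0.5721 = 0.350968
  M+6: 0.29131429×0.4279 + 0.06567521×0.5721 = 0.162226
  M+8: 0.06567521×0.4279 = 0.028102
Scale to base peak (0.350968) = 100: 34.6 : 96.1 : 100.0 : 46.2 : 8.0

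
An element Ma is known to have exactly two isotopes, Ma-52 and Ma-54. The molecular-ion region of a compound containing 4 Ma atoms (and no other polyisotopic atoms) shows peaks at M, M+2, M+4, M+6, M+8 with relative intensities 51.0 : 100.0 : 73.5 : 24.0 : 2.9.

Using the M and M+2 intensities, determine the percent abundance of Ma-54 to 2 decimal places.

Let p = fractional abundance of Ma-52. I(M+2)/I(M) = [C(4,1)·p^3·(1−p)] / p^4 = 4·(1−p)/p = 100.0/51.0 = 1.9608
(1−p)/p = 1.9608/4 = 0.4902  ⇒  p = 1/(1 + 0.4902) = 0.6711
Ma-52: 67.11%, Ma-54: 32.89%.

32.89%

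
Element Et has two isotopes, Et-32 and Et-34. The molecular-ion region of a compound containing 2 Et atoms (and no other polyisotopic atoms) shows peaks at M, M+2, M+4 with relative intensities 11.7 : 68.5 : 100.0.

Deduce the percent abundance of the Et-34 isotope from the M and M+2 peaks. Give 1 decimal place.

74.5%

Let p = fractional abundance of Et-32. I(M+2)/I(M) = [C(2,1)·p^1·(1−p)] / p^2 = 2·(1−p)/p = 68.5/11.7 = 5.8547
(1−p)/p = 5.8547/2 = 2.9274  ⇒  p = 1/(1 + 2.9274) = 0.2546
Et-32: 25.5%, Et-34: 74.5%.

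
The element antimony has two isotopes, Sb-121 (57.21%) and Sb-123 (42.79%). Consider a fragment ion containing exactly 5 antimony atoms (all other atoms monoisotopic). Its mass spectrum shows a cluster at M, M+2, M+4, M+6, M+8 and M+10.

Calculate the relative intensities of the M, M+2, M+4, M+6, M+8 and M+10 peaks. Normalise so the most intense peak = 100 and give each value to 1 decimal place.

17.9 : 66.8 : 100.0 : 74.8 : 28.0 : 4.2

Each Sb atom is independently Sb-121 (p = 0.5721) or Sb-123 (q = 0.4279); the cluster is the binomial expansion (p + q)^5.
P(M) = 0.5721^5 = 0.061286
P(M+2) = 5 × 0.5721^4 × 0.4279^1 = 0.229192
P(M+4) = 10 × 0.5721^3 × 0.4279^2 = 0.342847
P(M+6) = 10 × 0.5721^2 × 0.4279^3 = 0.256431
P(M+8) = 5 × 0.5721^1 × 0.4279^4 = 0.095898
P(M+10) = 0.4279^5 = 0.014345
The M+4 peak is largest (0.342847); scaling to 100 gives 17.9 : 66.8 : 100.0 : 74.8 : 28.0 : 4.2.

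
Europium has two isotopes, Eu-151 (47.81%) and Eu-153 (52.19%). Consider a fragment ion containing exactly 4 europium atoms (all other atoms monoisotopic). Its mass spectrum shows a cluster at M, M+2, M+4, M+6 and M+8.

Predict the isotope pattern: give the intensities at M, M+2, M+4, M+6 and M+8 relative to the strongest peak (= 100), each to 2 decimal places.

13.99 : 61.07 : 100.00 : 72.77 : 19.86

The 4 Eu atoms are independent, so intensities follow the terms of (0.4781 + 0.5219)^4.
P(M) = 0.4781^4 = 0.052249
P(M+2) = 4 × 0.4781^3 × 0.5219^1 = 0.228141
P(M+4) = 6 × 0.4781^2 × 0.5219^2 = 0.373563
P(M+6) = 4 × 0.4781^1 × 0.5219^3 = 0.271857
P(M+8) = 0.5219^4 = 0.074191
The M+4 peak is largest (0.373563); scaling to 100 gives 13.99 : 61.07 : 100.00 : 72.77 : 19.86.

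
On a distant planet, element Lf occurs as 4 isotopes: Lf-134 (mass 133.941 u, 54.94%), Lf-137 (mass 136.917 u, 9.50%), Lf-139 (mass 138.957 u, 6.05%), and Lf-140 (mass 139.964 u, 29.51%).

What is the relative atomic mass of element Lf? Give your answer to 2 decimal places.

Ar = Σ fᵢ·mᵢ = 0.5494 × 133.941 + 0.0950 × 136.917 + 0.0605 × 138.957 + 0.2951 × 139.964
= 73.5872 + 13.0071 + 8.4069 + 41.3034 = 136.3046 u

136.30 u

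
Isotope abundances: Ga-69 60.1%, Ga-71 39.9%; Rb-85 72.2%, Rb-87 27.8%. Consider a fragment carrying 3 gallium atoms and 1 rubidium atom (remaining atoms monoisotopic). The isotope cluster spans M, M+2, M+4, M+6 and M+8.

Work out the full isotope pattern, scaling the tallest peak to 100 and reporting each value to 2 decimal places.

Gallium pattern (n=3): 0.2170818 : 0.4323576 : 0.2870394 : 0.0635212
Rubidium pattern (n=1): 0.7220 : 0.2780
Convolve the two distributions (both contribute in 2-u steps):
  M: 0.2170818×0.7220 = 0.156733
  M+2: 0.2170818×0.2780 + 0.4323576×0.7220 = 0.372511
  M+4: 0.4323576×0.2780 + 0.2870394×0.7220 = 0.327438
  M+6: 0.2870394×0.2780 + 0.0635212×0.7220 = 0.125659
  M+8: 0.0635212×0.2780 = 0.017659
Scale to base peak (0.372511) = 100: 42.07 : 100.00 : 87.90 : 33.73 : 4.74

42.07 : 100.00 : 87.90 : 33.73 : 4.74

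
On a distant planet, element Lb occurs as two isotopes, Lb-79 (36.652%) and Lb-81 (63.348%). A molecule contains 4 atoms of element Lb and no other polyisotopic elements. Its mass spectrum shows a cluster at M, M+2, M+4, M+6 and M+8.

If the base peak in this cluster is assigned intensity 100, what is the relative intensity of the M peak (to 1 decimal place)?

4.8

Term probabilities: M 0.0180, M+2 0.1248, M+4 0.3235, M+6 0.3727, M+8 0.1610. Base peak = M+6.
P(M+6) = C(4,3) × 0.36652^1 × 0.63348^3 = 4 × 0.36652 × 0.25421357 = 0.372697 (base)
P(M) = C(4,0) × 0.36652^4 × 0.63348^0 = 1 × 0.01804641 × 1.0000 = 0.018046
Relative intensity = 0.018046 / 0.372697 × 100 = 4.8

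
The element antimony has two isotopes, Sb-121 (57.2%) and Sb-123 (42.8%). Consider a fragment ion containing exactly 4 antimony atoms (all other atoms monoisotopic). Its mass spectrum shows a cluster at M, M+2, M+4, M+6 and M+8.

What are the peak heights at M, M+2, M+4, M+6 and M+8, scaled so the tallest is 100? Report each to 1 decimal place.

29.8 : 89.1 : 100.0 : 49.9 : 9.3

The 4 Sb atoms are independent, so intensities follow the terms of (0.572 + 0.428)^4.
P(M) = 0.572^4 = 0.107049
P(M+2) = 4 × 0.572^3 × 0.428^1 = 0.320400
P(M+4) = 6 × 0.572^2 × 0.428^2 = 0.359609
P(M+6) = 4 × 0.572^1 × 0.428^3 = 0.179385
P(M+8) = 0.428^4 = 0.033556
The M+4 peak is largest (0.359609); scaling to 100 gives 29.8 : 89.1 : 100.0 : 49.9 : 9.3.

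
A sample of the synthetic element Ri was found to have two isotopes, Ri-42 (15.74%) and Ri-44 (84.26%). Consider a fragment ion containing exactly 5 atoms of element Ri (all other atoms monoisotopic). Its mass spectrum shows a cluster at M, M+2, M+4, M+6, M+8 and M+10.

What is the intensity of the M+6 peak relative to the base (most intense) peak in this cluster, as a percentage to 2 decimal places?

Term probabilities: M 0.0001, M+2 0.0026, M+4 0.0277, M+6 0.1482, M+8 0.3967, M+10 0.4247. Base peak = M+10.
P(M+10) = C(5,5) × 0.1574^0 × 0.8426^5 = 1 × 1.0000 × 0.42472446 = 0.424724 (base)
P(M+6) = C(5,3) × 0.1574^2 × 0.8426^3 = 10 × 0.02477476 × 0.59822473 = 0.148209
Relative intensity = 0.148209 / 0.424724 × 100 = 34.90

34.90%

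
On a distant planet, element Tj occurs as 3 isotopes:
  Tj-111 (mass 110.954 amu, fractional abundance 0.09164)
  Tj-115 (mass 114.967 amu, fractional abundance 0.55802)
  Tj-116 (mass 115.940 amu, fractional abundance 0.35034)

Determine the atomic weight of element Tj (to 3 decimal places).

114.940 amu

Ar = Σ fᵢ·mᵢ = 0.09164 × 110.954 + 0.55802 × 114.967 + 0.35034 × 115.940
= 10.1678 + 64.1539 + 40.6184 = 114.9401 amu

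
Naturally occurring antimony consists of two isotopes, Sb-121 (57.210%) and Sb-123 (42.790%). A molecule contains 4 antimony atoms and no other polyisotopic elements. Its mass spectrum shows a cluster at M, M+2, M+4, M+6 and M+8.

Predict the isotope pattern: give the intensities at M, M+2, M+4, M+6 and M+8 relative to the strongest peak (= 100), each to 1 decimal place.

29.8 : 89.1 : 100.0 : 49.9 : 9.3

Each Sb atom is independently Sb-121 (p = 0.57210) or Sb-123 (q = 0.42790); the cluster is the binomial expansion (p + q)^4.
P(M) = 0.57210^4 = 0.107124
P(M+2) = 4 × 0.57210^3 × 0.42790^1 = 0.320493
P(M+4) = 6 × 0.57210^2 × 0.42790^2 = 0.359567
P(M+6) = 4 × 0.57210^1 × 0.42790^3 = 0.179291
P(M+8) = 0.42790^4 = 0.033525
The M+4 peak is largest (0.359567); scaling to 100 gives 29.8 : 89.1 : 100.0 : 49.9 : 9.3.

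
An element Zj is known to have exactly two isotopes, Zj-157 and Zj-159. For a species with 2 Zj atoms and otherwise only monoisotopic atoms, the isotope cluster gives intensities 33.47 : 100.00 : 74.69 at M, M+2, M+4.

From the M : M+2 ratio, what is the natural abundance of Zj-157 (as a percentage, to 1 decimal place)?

Let p = fractional abundance of Zj-157. I(M+2)/I(M) = [C(2,1)·p^1·(1−p)] / p^2 = 2·(1−p)/p = 100.00/33.47 = 2.9878
(1−p)/p = 2.9878/2 = 1.4939  ⇒  p = 1/(1 + 1.4939) = 0.4010
Zj-157: 40.1%, Zj-159: 59.9%.

40.1%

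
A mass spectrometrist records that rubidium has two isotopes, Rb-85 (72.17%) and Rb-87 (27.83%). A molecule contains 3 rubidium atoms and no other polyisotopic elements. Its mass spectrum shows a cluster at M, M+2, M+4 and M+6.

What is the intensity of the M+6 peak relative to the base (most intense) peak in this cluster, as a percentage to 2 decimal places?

(0.7217 + 0.2783)^3 gives M 0.3759, M+2 0.4349, M+4 0.1677, M+6 0.0216; the largest is M+2.
P(M+2) = C(3,1) × 0.7217^2 × 0.2783^1 = 3 × 0.52085089 × 0.2783 = 0.434858 (base)
P(M+6) = C(3,3) × 0.7217^0 × 0.2783^3 = 1 × 1.0000 × 0.02155458 = 0.021555
Relative intensity = 0.021555 / 0.434858 × 100 = 4.96

4.96%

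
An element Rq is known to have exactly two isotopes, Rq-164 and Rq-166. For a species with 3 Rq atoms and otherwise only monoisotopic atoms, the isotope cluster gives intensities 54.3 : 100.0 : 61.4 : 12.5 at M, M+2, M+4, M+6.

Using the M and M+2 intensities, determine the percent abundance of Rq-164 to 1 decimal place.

If p is the fraction of Rq that is Rq-164, then I(M+2)/I(M) = [C(3,1)·p^2·(1−p)] / p^3 = 3·(1−p)/p = 100.0/54.3 = 1.8416
(1−p)/p = 1.8416/3 = 0.6139  ⇒  p = 1/(1 + 0.6139) = 0.6196
Rq-164: 62.0%, Rq-166: 38.0%.

62.0%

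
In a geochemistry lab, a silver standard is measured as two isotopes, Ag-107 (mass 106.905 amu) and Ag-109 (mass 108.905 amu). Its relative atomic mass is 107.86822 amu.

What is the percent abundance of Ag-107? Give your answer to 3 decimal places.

51.839%

With x = fraction of Ag-107 (so Ag-109 is 1 − x):
106.905·x + 108.905·(1 − x) = 107.86822
(106.905 − 108.905)·x = 107.86822 − 108.905
x = -1.03678 / -2.000 = 0.51839 → 51.839% Ag-107, 48.161% Ag-109.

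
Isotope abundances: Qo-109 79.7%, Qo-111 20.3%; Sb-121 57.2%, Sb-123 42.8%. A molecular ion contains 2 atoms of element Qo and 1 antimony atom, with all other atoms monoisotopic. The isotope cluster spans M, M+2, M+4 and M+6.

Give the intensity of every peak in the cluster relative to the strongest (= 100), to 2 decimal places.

Element Qo pattern (n=2): 0.635209 : 0.323582 : 0.041209
Antimony pattern (n=1): 0.5720 : 0.4280
Convolve the two distributions (both contribute in 2-u steps):
  M: 0.635209×0.5720 = 0.363340
  M+2: 0.635209×0.4280 + 0.323582×0.5720 = 0.456958
  M+4: 0.323582×0.4280 + 0.041209×0.5720 = 0.162065
  M+6: 0.041209×0.4280 = 0.017637
Scale to base peak (0.456958) = 100: 79.51 : 100.00 : 35.47 : 3.86

79.51 : 100.00 : 35.47 : 3.86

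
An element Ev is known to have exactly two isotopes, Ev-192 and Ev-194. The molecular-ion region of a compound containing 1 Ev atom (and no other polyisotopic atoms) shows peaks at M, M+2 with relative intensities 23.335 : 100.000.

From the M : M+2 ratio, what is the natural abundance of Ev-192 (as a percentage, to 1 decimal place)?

Let p = fractional abundance of Ev-192. I(M+2)/I(M) = [C(1,1)·p^0·(1−p)] / p^1 = 1·(1−p)/p = 100.000/23.335 = 4.2854
(1−p)/p = 4.2854/1 = 4.2854  ⇒  p = 1/(1 + 4.2854) = 0.1892
Ev-192: 18.9%, Ev-194: 81.1%.

18.9%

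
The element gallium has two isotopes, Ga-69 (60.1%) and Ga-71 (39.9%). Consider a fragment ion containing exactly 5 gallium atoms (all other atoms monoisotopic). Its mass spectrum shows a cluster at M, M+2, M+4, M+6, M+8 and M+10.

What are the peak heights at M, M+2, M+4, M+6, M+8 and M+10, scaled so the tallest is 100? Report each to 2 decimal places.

22.69 : 75.31 : 100.00 : 66.39 : 22.04 : 2.93

The 5 Ga atoms are independent, so intensities follow the terms of (0.601 + 0.399)^5.
P(M) = 0.601^5 = 0.078410
P(M+2) = 5 × 0.601^4 × 0.399^1 = 0.260280
P(M+4) = 10 × 0.601^3 × 0.399^2 = 0.345596
P(M+6) = 10 × 0.601^2 × 0.399^3 = 0.229439
P(M+8) = 5 × 0.601^1 × 0.399^4 = 0.076162
P(M+10) = 0.399^5 = 0.010113
The M+4 peak is largest (0.345596); scaling to 100 gives 22.69 : 75.31 : 100.00 : 66.39 : 22.04 : 2.93.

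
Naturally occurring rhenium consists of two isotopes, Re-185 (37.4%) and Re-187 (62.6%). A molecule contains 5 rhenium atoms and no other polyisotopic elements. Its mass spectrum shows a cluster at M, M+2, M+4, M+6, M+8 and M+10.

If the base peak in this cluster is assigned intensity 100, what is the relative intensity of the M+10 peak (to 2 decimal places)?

28.02

Binomial terms of (0.374 + 0.626)^5: M 0.0073, M+2 0.0612, M+4 0.2050, M+6 0.3431, M+8 0.2872, M+10 0.0961 → M+6 is the base peak.
P(M+6) = C(5,3) × 0.374^2 × 0.626^3 = 10 × 0.139876 × 0.24531438 = 0.343136 (base)
P(M+10) = C(5,5) × 0.374^0 × 0.626^5 = 1 × 1.0000 × 0.09613282 = 0.096133
Relative intensity = 0.096133 / 0.343136 × 100 = 28.02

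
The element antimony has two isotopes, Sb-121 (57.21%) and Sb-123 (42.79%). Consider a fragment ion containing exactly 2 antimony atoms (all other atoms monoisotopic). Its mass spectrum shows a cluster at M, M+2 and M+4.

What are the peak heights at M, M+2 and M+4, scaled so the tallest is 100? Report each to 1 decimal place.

Each Sb atom is independently Sb-121 (p = 0.5721) or Sb-123 (q = 0.4279); the cluster is the binomial expansion (p + q)^2.
P(M) = 0.5721^2 = 0.327298
P(M+2) = 2 × 0.5721^1 × 0.4279^1 = 0.489603
P(M+4) = 0.4279^2 = 0.183098
The M+2 peak is largest (0.489603); scaling to 100 gives 66.8 : 100.0 : 37.4.

66.8 : 100.0 : 37.4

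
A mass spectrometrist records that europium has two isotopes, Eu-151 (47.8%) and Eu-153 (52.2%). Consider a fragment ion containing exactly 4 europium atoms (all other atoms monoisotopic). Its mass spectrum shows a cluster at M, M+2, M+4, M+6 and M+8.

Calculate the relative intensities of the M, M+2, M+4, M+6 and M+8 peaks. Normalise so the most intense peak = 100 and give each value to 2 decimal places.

Expanding (0.478 + 0.522)^4:
P(M) = 0.478^4 = 0.052205
P(M+2) = 4 × 0.478^3 × 0.522^1 = 0.228042
P(M+4) = 6 × 0.478^2 × 0.522^2 = 0.373549
P(M+6) = 4 × 0.478^1 × 0.522^3 = 0.271956
P(M+8) = 0.522^4 = 0.074248
The M+4 peak is largest (0.373549); scaling to 100 gives 13.98 : 61.05 : 100.00 : 72.80 : 19.88.

13.98 : 61.05 : 100.00 : 72.80 : 19.88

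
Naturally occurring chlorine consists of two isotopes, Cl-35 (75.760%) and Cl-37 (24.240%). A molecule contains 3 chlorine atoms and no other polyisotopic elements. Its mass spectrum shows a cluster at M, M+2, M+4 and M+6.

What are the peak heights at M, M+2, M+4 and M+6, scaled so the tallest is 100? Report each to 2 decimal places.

The 3 Cl atoms are independent, so intensities follow the terms of (0.75760 + 0.24240)^3.
P(M) = 0.75760^3 = 0.434830
P(M+2) = 3 × 0.75760^2 × 0.24240^1 = 0.417382
P(M+4) = 3 × 0.75760^1 × 0.24240^2 = 0.133545
P(M+6) = 0.24240^3 = 0.014243
The M peak is largest (0.434830); scaling to 100 gives 100.00 : 95.99 : 30.71 : 3.28.

100.00 : 95.99 : 30.71 : 3.28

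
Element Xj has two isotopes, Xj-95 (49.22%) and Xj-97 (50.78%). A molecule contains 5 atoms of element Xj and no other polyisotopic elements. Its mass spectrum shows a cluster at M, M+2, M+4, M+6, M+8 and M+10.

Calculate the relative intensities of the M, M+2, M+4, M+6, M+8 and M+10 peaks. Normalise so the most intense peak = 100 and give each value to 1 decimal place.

Expanding (0.4922 + 0.5078)^5:
P(M) = 0.4922^5 = 0.028887
P(M+2) = 5 × 0.4922^4 × 0.5078^1 = 0.149015
P(M+4) = 10 × 0.4922^3 × 0.5078^2 = 0.307475
P(M+6) = 10 × 0.4922^2 × 0.5078^3 = 0.317221
P(M+8) = 5 × 0.4922^1 × 0.5078^4 = 0.163637
P(M+10) = 0.5078^5 = 0.033765
The M+6 peak is largest (0.317221); scaling to 100 gives 9.1 : 47.0 : 96.9 : 100.0 : 51.6 : 10.6.

9.1 : 47.0 : 96.9 : 100.0 : 51.6 : 10.6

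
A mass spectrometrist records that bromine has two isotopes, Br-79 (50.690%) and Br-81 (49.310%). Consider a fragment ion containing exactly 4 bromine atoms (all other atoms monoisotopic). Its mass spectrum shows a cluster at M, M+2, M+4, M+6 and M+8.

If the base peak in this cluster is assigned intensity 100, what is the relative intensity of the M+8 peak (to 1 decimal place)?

Term probabilities: M 0.0660, M+2 0.2569, M+4 0.3749, M+6 0.2431, M+8 0.0591. Base peak = M+4.
P(M+4) = C(4,2) × 0.50690^2 × 0.49310^2 = 6 × 0.25694761 × 0.24314761 = 0.374857 (base)
P(M+8) = C(4,4) × 0.50690^0 × 0.49310^4 = 1 × 1.0000 × 0.05912076 = 0.059121
Relative intensity = 0.059121 / 0.374857 × 100 = 15.8

15.8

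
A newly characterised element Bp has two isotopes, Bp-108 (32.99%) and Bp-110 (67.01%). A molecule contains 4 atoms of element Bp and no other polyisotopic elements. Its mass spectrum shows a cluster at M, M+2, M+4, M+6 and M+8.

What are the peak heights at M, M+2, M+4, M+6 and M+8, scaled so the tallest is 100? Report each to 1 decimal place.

The 4 Bp atoms are independent, so intensities follow the terms of (0.3299 + 0.6701)^4.
P(M) = 0.3299^4 = 0.011845
P(M+2) = 4 × 0.3299^3 × 0.6701^1 = 0.096238
P(M+4) = 6 × 0.3299^2 × 0.6701^2 = 0.293221
P(M+6) = 4 × 0.3299^1 × 0.6701^3 = 0.397065
P(M+8) = 0.6701^4 = 0.201632
The M+6 peak is largest (0.397065); scaling to 100 gives 3.0 : 24.2 : 73.8 : 100.0 : 50.8.

3.0 : 24.2 : 73.8 : 100.0 : 50.8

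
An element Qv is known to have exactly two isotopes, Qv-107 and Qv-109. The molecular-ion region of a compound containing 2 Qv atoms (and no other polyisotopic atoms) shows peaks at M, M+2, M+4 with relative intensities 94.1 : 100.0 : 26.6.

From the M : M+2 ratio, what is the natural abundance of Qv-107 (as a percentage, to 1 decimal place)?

65.3%

Let p = fractional abundance of Qv-107. I(M+2)/I(M) = [C(2,1)·p^1·(1−p)] / p^2 = 2·(1−p)/p = 100.0/94.1 = 1.0627
(1−p)/p = 1.0627/2 = 0.5313  ⇒  p = 1/(1 + 0.5313) = 0.6530
Qv-107: 65.3%, Qv-109: 34.7%.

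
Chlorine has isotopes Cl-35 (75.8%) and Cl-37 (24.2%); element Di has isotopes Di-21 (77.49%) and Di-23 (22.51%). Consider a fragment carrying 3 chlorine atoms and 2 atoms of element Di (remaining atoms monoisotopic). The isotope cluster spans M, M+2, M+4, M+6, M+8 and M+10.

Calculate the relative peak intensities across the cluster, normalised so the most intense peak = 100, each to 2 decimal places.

Chlorine pattern (n=3): 0.43551951 : 0.41713346 : 0.13317454 : 0.01417249
Element Di pattern (n=2): 0.60047001 : 0.34885998 : 0.05067001
Convolve the two distributions (both contribute in 2-u steps):
  M: 0.43551951×0.60047001 = 0.261516
  M+2: 0.43551951×0.34885998 + 0.41713346×0.60047001 = 0.402411
  M+4: 0.43551951×0.05067001 + 0.41713346×0.34885998 + 0.13317454×0.60047001 = 0.247556
  M+6: 0.41713346×0.05067001 + 0.13317454×0.34885998 + 0.01417249×0.60047001 = 0.076106
  M+8: 0.13317454×0.05067001 + 0.01417249×0.34885998 = 0.011692
  M+10: 0.01417249×0.05067001 = 0.000718
Scale to base peak (0.402411) = 100: 64.99 : 100.00 : 61.52 : 18.91 : 2.91 : 0.18

64.99 : 100.00 : 61.52 : 18.91 : 2.91 : 0.18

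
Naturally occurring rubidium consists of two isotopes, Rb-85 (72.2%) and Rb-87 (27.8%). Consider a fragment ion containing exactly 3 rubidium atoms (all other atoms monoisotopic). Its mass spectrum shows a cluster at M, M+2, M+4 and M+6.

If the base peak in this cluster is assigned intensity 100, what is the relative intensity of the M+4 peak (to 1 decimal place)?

38.5

(0.722 + 0.278)^3 gives M 0.3764, M+2 0.4348, M+4 0.1674, M+6 0.0215; the largest is M+2.
P(M+2) = C(3,1) × 0.722^2 × 0.278^1 = 3 × 0.521284 × 0.2780 = 0.434751 (base)
P(M+4) = C(3,2) × 0.722^1 × 0.278^2 = 3 × 0.7220 × 0.077284 = 0.167397
Relative intensity = 0.167397 / 0.434751 × 100 = 38.5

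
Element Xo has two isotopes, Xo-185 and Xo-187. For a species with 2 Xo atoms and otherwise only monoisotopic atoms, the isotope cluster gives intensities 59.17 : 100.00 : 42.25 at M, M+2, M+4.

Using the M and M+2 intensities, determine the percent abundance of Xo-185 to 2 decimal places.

If p is the fraction of Xo that is Xo-185, then I(M+2)/I(M) = [C(2,1)·p^1·(1−p)] / p^2 = 2·(1−p)/p = 100.00/59.17 = 1.6900
(1−p)/p = 1.6900/2 = 0.8450  ⇒  p = 1/(1 + 0.8450) = 0.5420
Xo-185: 54.20%, Xo-187: 45.80%.

54.20%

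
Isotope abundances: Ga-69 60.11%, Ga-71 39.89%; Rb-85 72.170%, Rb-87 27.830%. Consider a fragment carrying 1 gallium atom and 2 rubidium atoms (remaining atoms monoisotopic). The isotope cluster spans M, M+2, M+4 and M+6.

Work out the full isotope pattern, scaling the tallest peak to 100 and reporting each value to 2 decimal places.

69.69 : 100.00 : 46.03 : 6.88

Gallium pattern (n=1): 0.6011 : 0.3989
Rubidium pattern (n=2): 0.52085089 : 0.40169822 : 0.07745089
Convolve the two distributions (both contribute in 2-u steps):
  M: 0.6011×0.52085089 = 0.313083
  M+2: 0.6011×0.40169822 + 0.3989×0.52085089 = 0.449228
  M+4: 0.6011×0.07745089 + 0.3989×0.40169822 = 0.206793
  M+6: 0.3989×0.07745089 = 0.030895
Scale to base peak (0.449228) = 100: 69.69 : 100.00 : 46.03 : 6.88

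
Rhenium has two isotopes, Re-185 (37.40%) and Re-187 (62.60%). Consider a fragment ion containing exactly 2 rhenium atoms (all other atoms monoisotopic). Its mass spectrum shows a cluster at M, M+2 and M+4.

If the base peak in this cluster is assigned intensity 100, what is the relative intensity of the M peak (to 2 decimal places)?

Binomial terms of (0.3740 + 0.6260)^2: M 0.1399, M+2 0.4682, M+4 0.3919 → M+2 is the base peak.
P(M+2) = C(2,1) × 0.3740^1 × 0.6260^1 = 2 × 0.3740 × 0.6260 = 0.468248 (base)
P(M) = C(2,0) × 0.3740^2 × 0.6260^0 = 1 × 0.139876 × 1.0000 = 0.139876
Relative intensity = 0.139876 / 0.468248 × 100 = 29.87

29.87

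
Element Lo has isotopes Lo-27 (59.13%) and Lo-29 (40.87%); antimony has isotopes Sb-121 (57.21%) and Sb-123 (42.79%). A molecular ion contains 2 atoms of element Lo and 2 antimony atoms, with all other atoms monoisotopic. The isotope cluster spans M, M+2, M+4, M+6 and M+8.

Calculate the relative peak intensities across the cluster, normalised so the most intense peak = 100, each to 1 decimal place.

32.2 : 92.7 : 100.0 : 47.9 : 8.6

Element Lo pattern (n=2): 0.34963569 : 0.48332862 : 0.16703569
Antimony pattern (n=2): 0.32729841 : 0.48960318 : 0.18309841
Convolve the two distributions (both contribute in 2-u steps):
  M: 0.34963569×0.32729841 = 0.114435
  M+2: 0.34963569×0.48960318 + 0.48332862×0.32729841 = 0.329375
  M+4: 0.34963569×0.18309841 + 0.48332862×0.48960318 + 0.16703569×0.32729841 = 0.355327
  M+6: 0.48332862×0.18309841 + 0.16703569×0.48960318 = 0.170278
  M+8: 0.16703569×0.18309841 = 0.030584
Scale to base peak (0.355327) = 100: 32.2 : 92.7 : 100.0 : 47.9 : 8.6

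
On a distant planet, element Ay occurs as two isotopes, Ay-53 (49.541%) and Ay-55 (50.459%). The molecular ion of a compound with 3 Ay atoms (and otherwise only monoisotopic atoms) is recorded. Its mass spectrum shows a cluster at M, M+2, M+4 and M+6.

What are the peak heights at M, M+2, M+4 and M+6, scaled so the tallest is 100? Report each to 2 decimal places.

32.13 : 98.18 : 100.00 : 33.95

Each Ay atom is independently Ay-53 (p = 0.49541) or Ay-55 (q = 0.50459); the cluster is the binomial expansion (p + q)^3.
P(M) = 0.49541^3 = 0.121589
P(M+2) = 3 × 0.49541^2 × 0.50459^1 = 0.371526
P(M+4) = 3 × 0.49541^1 × 0.50459^2 = 0.378411
P(M+6) = 0.50459^3 = 0.128474
The M+4 peak is largest (0.378411); scaling to 100 gives 32.13 : 98.18 : 100.00 : 33.95.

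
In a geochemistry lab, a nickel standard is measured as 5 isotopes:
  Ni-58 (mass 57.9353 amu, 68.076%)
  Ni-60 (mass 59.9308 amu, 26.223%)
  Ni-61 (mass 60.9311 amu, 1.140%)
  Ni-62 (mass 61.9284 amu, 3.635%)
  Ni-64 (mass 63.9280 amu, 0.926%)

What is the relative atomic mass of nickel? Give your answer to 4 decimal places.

58.6934 amu

Average mass = Σ (abundance × isotope mass) = 0.68076 × 57.9353 + 0.26223 × 59.9308 + 0.01140 × 60.9311 + 0.03635 × 61.9284 + 0.00926 × 63.9280
= 39.44003 + 15.71565 + 0.69461 + 2.25110 + 0.59197 = 58.69336 amu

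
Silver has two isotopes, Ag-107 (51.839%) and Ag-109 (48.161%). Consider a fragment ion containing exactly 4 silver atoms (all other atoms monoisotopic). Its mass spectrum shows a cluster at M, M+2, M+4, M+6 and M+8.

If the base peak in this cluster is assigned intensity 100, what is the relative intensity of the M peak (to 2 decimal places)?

19.31

Term probabilities: M 0.0722, M+2 0.2684, M+4 0.3740, M+6 0.2316, M+8 0.0538. Base peak = M+4.
P(M+4) = C(4,2) × 0.51839^2 × 0.48161^2 = 6 × 0.26872819 × 0.23194819 = 0.373986 (base)
P(M) = C(4,0) × 0.51839^4 × 0.48161^0 = 1 × 0.07221484 × 1.0000 = 0.072215
Relative intensity = 0.072215 / 0.373986 × 100 = 19.31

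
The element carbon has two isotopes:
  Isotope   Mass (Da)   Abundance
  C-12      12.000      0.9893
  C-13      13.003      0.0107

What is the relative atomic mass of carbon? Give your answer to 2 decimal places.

The abundance-weighted mean is 0.9893 × 12.000 + 0.0107 × 13.003
= 11.8716 + 0.1391 = 12.0107 Da

12.01 Da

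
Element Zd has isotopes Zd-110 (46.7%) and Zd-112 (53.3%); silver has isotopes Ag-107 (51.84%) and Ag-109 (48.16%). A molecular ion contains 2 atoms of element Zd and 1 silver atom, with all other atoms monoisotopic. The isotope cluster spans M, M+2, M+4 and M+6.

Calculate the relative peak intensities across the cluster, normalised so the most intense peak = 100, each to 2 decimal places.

Element Zd pattern (n=2): 0.218089 : 0.497822 : 0.284089
Silver pattern (n=1): 0.5184 : 0.4816
Convolve the two distributions (both contribute in 2-u steps):
  M: 0.218089×0.5184 = 0.113057
  M+2: 0.218089×0.4816 + 0.497822×0.5184 = 0.363103
  M+4: 0.497822×0.4816 + 0.284089×0.5184 = 0.387023
  M+6: 0.284089×0.4816 = 0.136817
Scale to base peak (0.387023) = 100: 29.21 : 93.82 : 100.00 : 35.35

29.21 : 93.82 : 100.00 : 35.35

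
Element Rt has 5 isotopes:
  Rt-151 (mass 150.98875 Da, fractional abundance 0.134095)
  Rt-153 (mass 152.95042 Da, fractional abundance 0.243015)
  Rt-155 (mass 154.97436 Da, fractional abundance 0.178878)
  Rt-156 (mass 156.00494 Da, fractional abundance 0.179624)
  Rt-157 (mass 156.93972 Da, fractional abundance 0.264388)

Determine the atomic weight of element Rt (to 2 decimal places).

Ar = Σ fᵢ·mᵢ = 0.134095 × 150.98875 + 0.243015 × 152.95042 + 0.178878 × 154.97436 + 0.179624 × 156.00494 + 0.264388 × 156.93972
= 20.246836 + 37.169246 + 27.721504 + 28.022231 + 41.492979 = 154.652796 Da

154.65 Da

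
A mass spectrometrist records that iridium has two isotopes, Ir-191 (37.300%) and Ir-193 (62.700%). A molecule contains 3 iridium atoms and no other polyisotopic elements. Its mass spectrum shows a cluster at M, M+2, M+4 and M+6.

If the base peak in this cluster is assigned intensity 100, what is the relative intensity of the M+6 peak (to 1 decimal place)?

56.0

(0.37300 + 0.62700)^3 gives M 0.0519, M+2 0.2617, M+4 0.4399, M+6 0.2465; the largest is M+4.
P(M+4) = C(3,2) × 0.37300^1 × 0.62700^2 = 3 × 0.3730 × 0.393129 = 0.439911 (base)
P(M+6) = C(3,3) × 0.37300^0 × 0.62700^3 = 1 × 1.0000 × 0.24649188 = 0.246492
Relative intensity = 0.246492 / 0.439911 × 100 = 56.0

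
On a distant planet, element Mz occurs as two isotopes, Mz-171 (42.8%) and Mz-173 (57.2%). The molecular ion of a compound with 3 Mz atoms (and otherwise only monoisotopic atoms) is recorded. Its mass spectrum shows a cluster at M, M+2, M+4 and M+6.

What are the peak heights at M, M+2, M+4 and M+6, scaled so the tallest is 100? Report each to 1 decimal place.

Each Mz atom is independently Mz-171 (p = 0.428) or Mz-173 (q = 0.572); the cluster is the binomial expansion (p + q)^3.
P(M) = 0.428^3 = 0.078403
P(M+2) = 3 × 0.428^2 × 0.572^1 = 0.314344
P(M+4) = 3 × 0.428^1 × 0.572^2 = 0.420104
P(M+6) = 0.572^3 = 0.187149
The M+4 peak is largest (0.420104); scaling to 100 gives 18.7 : 74.8 : 100.0 : 44.5.

18.7 : 74.8 : 100.0 : 44.5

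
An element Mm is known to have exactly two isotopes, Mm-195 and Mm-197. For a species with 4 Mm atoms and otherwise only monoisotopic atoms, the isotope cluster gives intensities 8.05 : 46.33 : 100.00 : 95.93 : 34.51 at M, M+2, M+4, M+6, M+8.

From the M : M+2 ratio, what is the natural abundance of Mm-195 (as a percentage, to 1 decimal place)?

41.0%

If p is the fraction of Mm that is Mm-195, then I(M+2)/I(M) = [C(4,1)·p^3·(1−p)] / p^4 = 4·(1−p)/p = 46.33/8.05 = 5.7553
(1−p)/p = 5.7553/4 = 1.4388  ⇒  p = 1/(1 + 1.4388) = 0.4100
Mm-195: 41.0%, Mm-197: 59.0%.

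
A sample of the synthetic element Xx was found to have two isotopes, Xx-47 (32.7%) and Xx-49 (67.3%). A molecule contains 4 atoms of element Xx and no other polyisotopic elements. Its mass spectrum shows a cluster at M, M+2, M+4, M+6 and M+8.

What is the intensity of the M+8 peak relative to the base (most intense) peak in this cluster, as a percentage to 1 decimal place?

51.5%

Term probabilities: M 0.0114, M+2 0.0941, M+4 0.2906, M+6 0.3987, M+8 0.2051. Base peak = M+6.
P(M+6) = C(4,3) × 0.327^1 × 0.673^3 = 4 × 0.3270 × 0.30482122 = 0.398706 (base)
P(M+8) = C(4,4) × 0.327^0 × 0.673^4 = 1 × 1.0000 × 0.20514468 = 0.205145
Relative intensity = 0.205145 / 0.398706 × 100 = 51.5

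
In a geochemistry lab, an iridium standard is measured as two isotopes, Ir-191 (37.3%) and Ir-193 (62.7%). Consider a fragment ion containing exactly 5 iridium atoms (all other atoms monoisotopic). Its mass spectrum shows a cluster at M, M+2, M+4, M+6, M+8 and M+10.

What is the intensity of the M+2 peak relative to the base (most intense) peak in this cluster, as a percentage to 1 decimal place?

17.7%

Term probabilities: M 0.0072, M+2 0.0607, M+4 0.2040, M+6 0.3429, M+8 0.2882, M+10 0.0969. Base peak = M+6.
P(M+6) = C(5,3) × 0.373^2 × 0.627^3 = 10 × 0.139129 × 0.24649188 = 0.342942 (base)
P(M+2) = C(5,1) × 0.373^4 × 0.627^1 = 5 × 0.01935688 × 0.6270 = 0.060684
Relative intensity = 0.060684 / 0.342942 × 100 = 17.7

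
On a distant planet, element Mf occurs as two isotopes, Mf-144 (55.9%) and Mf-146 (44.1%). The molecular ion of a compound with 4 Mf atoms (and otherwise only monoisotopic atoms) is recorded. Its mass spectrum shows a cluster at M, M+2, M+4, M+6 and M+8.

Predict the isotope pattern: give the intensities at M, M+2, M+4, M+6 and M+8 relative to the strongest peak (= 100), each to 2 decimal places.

26.78 : 84.50 : 100.00 : 52.59 : 10.37

Each Mf atom is independently Mf-144 (p = 0.559) or Mf-146 (q = 0.441); the cluster is the binomial expansion (p + q)^4.
P(M) = 0.559^4 = 0.097644
P(M+2) = 4 × 0.559^3 × 0.441^1 = 0.308130
P(M+4) = 6 × 0.559^2 × 0.441^2 = 0.364630
P(M+6) = 4 × 0.559^1 × 0.441^3 = 0.191773
P(M+8) = 0.441^4 = 0.037823
The M+4 peak is largest (0.364630); scaling to 100 gives 26.78 : 84.50 : 100.00 : 52.59 : 10.37.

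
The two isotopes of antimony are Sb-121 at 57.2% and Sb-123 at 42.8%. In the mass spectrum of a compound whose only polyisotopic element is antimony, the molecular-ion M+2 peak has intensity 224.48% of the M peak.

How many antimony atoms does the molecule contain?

The M+2/M ratio from n Sb atoms is n · q/p = n · 0.428/0.572.
n = 2.2448 × 0.572/0.428 = 3.00 ≈ 3

3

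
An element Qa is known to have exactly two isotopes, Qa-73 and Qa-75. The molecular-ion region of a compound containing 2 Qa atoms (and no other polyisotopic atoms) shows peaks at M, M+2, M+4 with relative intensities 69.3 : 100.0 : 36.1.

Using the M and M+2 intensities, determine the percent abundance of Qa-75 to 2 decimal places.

If p is the fraction of Qa that is Qa-73, then I(M+2)/I(M) = [C(2,1)·p^1·(1−p)] / p^2 = 2·(1−p)/p = 100.0/69.3 = 1.4430
(1−p)/p = 1.4430/2 = 0.7215  ⇒  p = 1/(1 + 0.7215) = 0.5809
Qa-73: 58.09%, Qa-75: 41.91%.

41.91%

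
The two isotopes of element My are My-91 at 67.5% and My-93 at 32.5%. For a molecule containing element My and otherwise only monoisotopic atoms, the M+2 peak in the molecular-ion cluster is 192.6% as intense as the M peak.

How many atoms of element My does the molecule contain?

4

For n independent My atoms, I(M+2)/I(M) = n · (abundance My-93) / (abundance My-91) = n · 0.325/0.675.
n = 1.926 × 0.675/0.325 = 4.00 ≈ 4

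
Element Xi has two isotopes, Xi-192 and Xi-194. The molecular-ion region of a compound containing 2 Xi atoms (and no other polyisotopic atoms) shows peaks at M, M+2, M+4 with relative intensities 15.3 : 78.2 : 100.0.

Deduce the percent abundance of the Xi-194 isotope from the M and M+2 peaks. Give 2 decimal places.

If p is the fraction of Xi that is Xi-192, then I(M+2)/I(M) = [C(2,1)·p^1·(1−p)] / p^2 = 2·(1−p)/p = 78.2/15.3 = 5.1111
(1−p)/p = 5.1111/2 = 2.5556  ⇒  p = 1/(1 + 2.5556) = 0.2812
Xi-192: 28.12%, Xi-194: 71.88%.

71.88%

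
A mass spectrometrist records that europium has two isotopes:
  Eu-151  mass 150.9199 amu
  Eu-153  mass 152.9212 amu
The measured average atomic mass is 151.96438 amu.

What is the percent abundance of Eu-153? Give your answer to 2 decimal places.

Writing the weighted mean with unknown fraction x of Eu-151:
150.9199·x + 152.9212·(1 − x) = 151.96438
(150.9199 − 152.9212)·x = 151.96438 − 152.9212
x = -0.95682 / -2.0013 = 0.47810 → 47.81% Eu-151, 52.19% Eu-153.

52.19%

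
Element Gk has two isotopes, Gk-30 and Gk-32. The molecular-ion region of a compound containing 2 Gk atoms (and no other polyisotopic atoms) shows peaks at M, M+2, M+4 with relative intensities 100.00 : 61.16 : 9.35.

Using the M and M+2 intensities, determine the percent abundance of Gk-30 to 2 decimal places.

76.58%

If p is the fraction of Gk that is Gk-30, then I(M+2)/I(M) = [C(2,1)·p^1·(1−p)] / p^2 = 2·(1−p)/p = 61.16/100.00 = 0.6116
(1−p)/p = 0.6116/2 = 0.3058  ⇒  p = 1/(1 + 0.3058) = 0.7658
Gk-30: 76.58%, Gk-32: 23.42%.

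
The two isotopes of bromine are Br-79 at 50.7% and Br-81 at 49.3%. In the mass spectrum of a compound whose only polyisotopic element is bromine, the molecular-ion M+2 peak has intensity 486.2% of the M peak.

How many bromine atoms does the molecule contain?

With n Br atoms, P(M+2)/P(M) = C(n,1)·p^(n−1)q / p^n = n·q/p = n · 0.493/0.507.
n = 4.862 × 0.507/0.493 = 5.00 ≈ 5

5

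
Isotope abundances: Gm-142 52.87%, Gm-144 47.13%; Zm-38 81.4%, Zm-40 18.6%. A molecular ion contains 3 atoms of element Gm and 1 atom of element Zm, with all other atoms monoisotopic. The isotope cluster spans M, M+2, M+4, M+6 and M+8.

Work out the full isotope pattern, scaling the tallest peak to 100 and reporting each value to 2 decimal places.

33.39 : 96.92 : 100.00 : 41.84 : 5.40

Element Gm pattern (n=3): 0.14778417 : 0.39521855 : 0.35231038 : 0.1046869
Element Zm pattern (n=1): 0.8140 : 0.1860
Convolve the two distributions (both contribute in 2-u steps):
  M: 0.14778417×0.8140 = 0.120296
  M+2: 0.14778417×0.1860 + 0.39521855×0.8140 = 0.349196
  M+4: 0.39521855×0.1860 + 0.35231038×0.8140 = 0.360291
  M+6: 0.35231038×0.1860 + 0.1046869×0.8140 = 0.150745
  M+8: 0.1046869×0.1860 = 0.019472
Scale to base peak (0.360291) = 100: 33.39 : 96.92 : 100.00 : 41.84 : 5.40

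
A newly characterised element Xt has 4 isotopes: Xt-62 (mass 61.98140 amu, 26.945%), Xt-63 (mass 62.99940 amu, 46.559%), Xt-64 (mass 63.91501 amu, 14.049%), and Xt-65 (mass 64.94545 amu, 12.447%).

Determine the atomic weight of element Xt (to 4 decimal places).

Average mass = Σ (abundance × isotope mass) = 0.26945 × 61.98140 + 0.46559 × 62.99940 + 0.14049 × 63.91501 + 0.12447 × 64.94545
= 16.700888 + 29.331891 + 8.979420 + 8.083760 = 63.095959 amu

63.0960 amu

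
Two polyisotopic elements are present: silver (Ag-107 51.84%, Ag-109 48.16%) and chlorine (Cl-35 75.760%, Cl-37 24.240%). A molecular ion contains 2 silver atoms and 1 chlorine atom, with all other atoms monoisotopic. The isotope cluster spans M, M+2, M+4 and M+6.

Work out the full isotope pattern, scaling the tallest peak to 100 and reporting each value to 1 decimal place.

Silver pattern (n=2): 0.26873856 : 0.49932288 : 0.23193856
Chlorine pattern (n=1): 0.7576 : 0.2424
Convolve the two distributions (both contribute in 2-u steps):
  M: 0.26873856×0.7576 = 0.203596
  M+2: 0.26873856×0.2424 + 0.49932288×0.7576 = 0.443429
  M+4: 0.49932288×0.2424 + 0.23193856×0.7576 = 0.296753
  M+6: 0.23193856×0.2424 = 0.056222
Scale to base peak (0.443429) = 100: 45.9 : 100.0 : 66.9 : 12.7

45.9 : 100.0 : 66.9 : 12.7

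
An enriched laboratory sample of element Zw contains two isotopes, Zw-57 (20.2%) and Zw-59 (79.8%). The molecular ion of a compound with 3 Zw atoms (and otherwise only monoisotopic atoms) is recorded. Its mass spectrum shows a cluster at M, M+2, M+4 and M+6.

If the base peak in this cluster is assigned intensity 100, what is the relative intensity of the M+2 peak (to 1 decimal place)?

Binomial terms of (0.202 + 0.798)^3: M 0.0082, M+2 0.0977, M+4 0.3859, M+6 0.5082 → M+6 is the base peak.
P(M+6) = C(3,3) × 0.202^0 × 0.798^3 = 1 × 1.0000 × 0.50816959 = 0.508170 (base)
P(M+2) = C(3,1) × 0.202^2 × 0.798^1 = 3 × 0.040804 × 0.7980 = 0.097685
Relative intensity = 0.097685 / 0.508170 × 100 = 19.2

19.2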